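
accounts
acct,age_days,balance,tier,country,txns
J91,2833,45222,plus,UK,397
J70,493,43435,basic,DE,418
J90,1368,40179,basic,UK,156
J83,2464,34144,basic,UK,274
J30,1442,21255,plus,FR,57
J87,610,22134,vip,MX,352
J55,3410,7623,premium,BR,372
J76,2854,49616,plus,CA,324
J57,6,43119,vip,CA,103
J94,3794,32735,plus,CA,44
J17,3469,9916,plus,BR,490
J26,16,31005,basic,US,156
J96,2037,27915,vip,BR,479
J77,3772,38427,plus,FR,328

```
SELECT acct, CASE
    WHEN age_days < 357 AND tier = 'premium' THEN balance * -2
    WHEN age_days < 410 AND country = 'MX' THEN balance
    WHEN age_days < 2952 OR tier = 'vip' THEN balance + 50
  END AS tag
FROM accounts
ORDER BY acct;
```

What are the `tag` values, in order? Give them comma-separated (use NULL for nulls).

NULL, 31055, 21305, NULL, 43169, 43485, 49666, NULL, 34194, 22184, 40229, 45272, NULL, 27965

acct=J17: (no match → NULL) → NULL
acct=J26: age_days < 2952 OR tier = 'vip' → 31055
acct=J30: age_days < 2952 OR tier = 'vip' → 21305
acct=J55: (no match → NULL) → NULL
acct=J57: age_days < 2952 OR tier = 'vip' → 43169
acct=J70: age_days < 2952 OR tier = 'vip' → 43485
acct=J76: age_days < 2952 OR tier = 'vip' → 49666
acct=J77: (no match → NULL) → NULL
acct=J83: age_days < 2952 OR tier = 'vip' → 34194
acct=J87: age_days < 2952 OR tier = 'vip' → 22184
acct=J90: age_days < 2952 OR tier = 'vip' → 40229
acct=J91: age_days < 2952 OR tier = 'vip' → 45272
acct=J94: (no match → NULL) → NULL
acct=J96: age_days < 2952 OR tier = 'vip' → 27965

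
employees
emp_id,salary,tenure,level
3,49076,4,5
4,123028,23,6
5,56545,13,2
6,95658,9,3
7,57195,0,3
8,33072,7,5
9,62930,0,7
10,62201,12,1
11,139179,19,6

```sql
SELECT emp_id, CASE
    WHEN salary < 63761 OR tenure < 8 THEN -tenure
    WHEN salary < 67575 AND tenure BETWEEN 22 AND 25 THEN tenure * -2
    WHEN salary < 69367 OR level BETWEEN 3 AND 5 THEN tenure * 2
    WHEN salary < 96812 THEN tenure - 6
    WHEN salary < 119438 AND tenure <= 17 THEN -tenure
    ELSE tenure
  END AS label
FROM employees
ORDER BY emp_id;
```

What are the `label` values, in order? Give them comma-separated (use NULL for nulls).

emp_id=3: salary < 63761 OR tenure < 8 → -4
emp_id=4: ELSE → 23
emp_id=5: salary < 63761 OR tenure < 8 → -13
emp_id=6: salary < 69367 OR level BETWEEN 3 AND 5 → 18
emp_id=7: salary < 63761 OR tenure < 8 → 0
emp_id=8: salary < 63761 OR tenure < 8 → -7
emp_id=9: salary < 63761 OR tenure < 8 → 0
emp_id=10: salary < 63761 OR tenure < 8 → -12
emp_id=11: ELSE → 19

-4, 23, -13, 18, 0, -7, 0, -12, 19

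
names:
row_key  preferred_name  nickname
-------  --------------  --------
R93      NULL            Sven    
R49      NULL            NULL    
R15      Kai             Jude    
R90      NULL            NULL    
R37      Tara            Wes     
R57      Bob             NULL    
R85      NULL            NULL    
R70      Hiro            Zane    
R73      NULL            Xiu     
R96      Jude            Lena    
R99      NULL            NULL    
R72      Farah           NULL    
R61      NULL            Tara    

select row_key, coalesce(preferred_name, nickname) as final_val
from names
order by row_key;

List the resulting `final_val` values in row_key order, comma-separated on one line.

row_key=R15: preferred_name=Kai → Kai
row_key=R37: preferred_name=Tara → Tara
row_key=R49: preferred_name=NULL, nickname=NULL (all NULL) → NULL
row_key=R57: preferred_name=Bob → Bob
row_key=R61: preferred_name=NULL, nickname=Tara → Tara
row_key=R70: preferred_name=Hiro → Hiro
row_key=R72: preferred_name=Farah → Farah
row_key=R73: preferred_name=NULL, nickname=Xiu → Xiu
row_key=R85: preferred_name=NULL, nickname=NULL (all NULL) → NULL
row_key=R90: preferred_name=NULL, nickname=NULL (all NULL) → NULL
row_key=R93: preferred_name=NULL, nickname=Sven → Sven
row_key=R96: preferred_name=Jude → Jude
row_key=R99: preferred_name=NULL, nickname=NULL (all NULL) → NULL

Kai, Tara, NULL, Bob, Tara, Hiro, Farah, Xiu, NULL, NULL, Sven, Jude, NULL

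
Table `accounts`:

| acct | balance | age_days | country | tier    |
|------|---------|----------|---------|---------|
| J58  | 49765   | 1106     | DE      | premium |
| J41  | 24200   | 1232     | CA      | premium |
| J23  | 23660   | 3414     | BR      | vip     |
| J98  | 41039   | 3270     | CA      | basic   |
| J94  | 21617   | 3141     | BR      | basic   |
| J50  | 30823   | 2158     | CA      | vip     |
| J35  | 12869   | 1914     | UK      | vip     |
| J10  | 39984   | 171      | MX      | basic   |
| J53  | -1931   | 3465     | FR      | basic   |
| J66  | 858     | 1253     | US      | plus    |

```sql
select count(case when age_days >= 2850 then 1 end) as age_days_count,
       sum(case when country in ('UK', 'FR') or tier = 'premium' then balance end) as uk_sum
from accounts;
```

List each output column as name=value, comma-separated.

[age_days_count: age_days >= 2850]
acct=J58: ✗
acct=J41: ✗
acct=J23: ✓ → 1
acct=J98: ✓ → 1
acct=J94: ✓ → 1
acct=J50: ✗
acct=J35: ✗
acct=J10: ✗
acct=J53: ✓ → 1
acct=J66: ✗
age_days_count = COUNT(1, 1, 1, 1) = 4
—
[uk_sum: country in ('UK', 'FR') or tier = 'premium']
acct=J58: ✓ → 49765
acct=J41: ✓ → 24200
acct=J23: ✗
acct=J98: ✗
acct=J94: ✗
acct=J50: ✗
acct=J35: ✓ → 12869
acct=J10: ✗
acct=J53: ✓ → -1931
acct=J66: ✗
uk_sum = 49765 + 24200 + 12869 + -1931 = 84903

age_days_count=4, uk_sum=84903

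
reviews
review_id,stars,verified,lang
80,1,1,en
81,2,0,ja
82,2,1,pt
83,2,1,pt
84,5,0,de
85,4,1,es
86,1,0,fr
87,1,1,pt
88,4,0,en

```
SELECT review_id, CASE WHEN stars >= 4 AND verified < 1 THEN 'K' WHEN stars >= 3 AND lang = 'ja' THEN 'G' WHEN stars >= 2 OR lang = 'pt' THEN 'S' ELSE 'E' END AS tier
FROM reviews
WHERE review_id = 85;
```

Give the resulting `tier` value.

review_id = 85: stars=4, verified=1, lang=es.
stars >= 4 AND verified < 1 → false
stars >= 3 AND lang = 'ja' → false
stars >= 2 OR lang = 'pt' → true → S

S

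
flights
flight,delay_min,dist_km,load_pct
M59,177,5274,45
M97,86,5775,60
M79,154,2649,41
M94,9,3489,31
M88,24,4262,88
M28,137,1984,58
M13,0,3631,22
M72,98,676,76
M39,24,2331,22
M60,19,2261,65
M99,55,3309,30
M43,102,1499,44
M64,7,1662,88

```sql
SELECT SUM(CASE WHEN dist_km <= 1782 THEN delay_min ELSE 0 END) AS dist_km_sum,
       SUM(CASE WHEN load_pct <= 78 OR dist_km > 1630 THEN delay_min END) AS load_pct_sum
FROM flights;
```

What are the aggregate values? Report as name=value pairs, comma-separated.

[dist_km_sum: dist_km <= 1782]
flight=M59: ✗
flight=M97: ✗
flight=M79: ✗
flight=M94: ✗
flight=M88: ✗
flight=M28: ✗
flight=M13: ✗
flight=M72: ✓ → 98
flight=M39: ✗
flight=M60: ✗
flight=M99: ✗
flight=M43: ✓ → 102
flight=M64: ✓ → 7
dist_km_sum = 98 + 102 + 7 = 207
—
[load_pct_sum: load_pct <= 78 OR dist_km > 1630]
flight=M59: ✓ → 177
flight=M97: ✓ → 86
flight=M79: ✓ → 154
flight=M94: ✓ → 9
flight=M88: ✓ → 24
flight=M28: ✓ → 137
flight=M13: ✓ → 0
flight=M72: ✓ → 98
flight=M39: ✓ → 24
flight=M60: ✓ → 19
flight=M99: ✓ → 55
flight=M43: ✓ → 102
flight=M64: ✓ → 7
load_pct_sum = 177 + 86 + 154 + 9 + 24 + 137 + 98 + 24 + 19 + 55 + 102 + 7 = 892

dist_km_sum=207, load_pct_sum=892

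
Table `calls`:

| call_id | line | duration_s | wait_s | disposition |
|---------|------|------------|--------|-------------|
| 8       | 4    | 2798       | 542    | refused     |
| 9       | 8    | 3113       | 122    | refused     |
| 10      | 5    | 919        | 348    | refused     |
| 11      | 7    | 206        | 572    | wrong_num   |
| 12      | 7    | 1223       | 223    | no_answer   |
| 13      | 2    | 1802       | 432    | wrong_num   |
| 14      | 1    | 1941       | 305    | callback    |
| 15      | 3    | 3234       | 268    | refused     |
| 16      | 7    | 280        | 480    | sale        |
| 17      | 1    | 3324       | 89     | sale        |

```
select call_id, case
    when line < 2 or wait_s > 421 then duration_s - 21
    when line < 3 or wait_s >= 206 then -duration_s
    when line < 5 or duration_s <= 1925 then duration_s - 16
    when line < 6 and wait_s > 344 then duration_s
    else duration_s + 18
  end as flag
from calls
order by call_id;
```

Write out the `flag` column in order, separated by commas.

2777, 3131, -919, 185, -1223, 1781, 1920, -3234, 259, 3303

call_id=8: line < 2 or wait_s > 421 → 2777
call_id=9: ELSE → 3131
call_id=10: line < 3 or wait_s >= 206 → -919
call_id=11: line < 2 or wait_s > 421 → 185
call_id=12: line < 3 or wait_s >= 206 → -1223
call_id=13: line < 2 or wait_s > 421 → 1781
call_id=14: line < 2 or wait_s > 421 → 1920
call_id=15: line < 3 or wait_s >= 206 → -3234
call_id=16: line < 2 or wait_s > 421 → 259
call_id=17: line < 2 or wait_s > 421 → 3303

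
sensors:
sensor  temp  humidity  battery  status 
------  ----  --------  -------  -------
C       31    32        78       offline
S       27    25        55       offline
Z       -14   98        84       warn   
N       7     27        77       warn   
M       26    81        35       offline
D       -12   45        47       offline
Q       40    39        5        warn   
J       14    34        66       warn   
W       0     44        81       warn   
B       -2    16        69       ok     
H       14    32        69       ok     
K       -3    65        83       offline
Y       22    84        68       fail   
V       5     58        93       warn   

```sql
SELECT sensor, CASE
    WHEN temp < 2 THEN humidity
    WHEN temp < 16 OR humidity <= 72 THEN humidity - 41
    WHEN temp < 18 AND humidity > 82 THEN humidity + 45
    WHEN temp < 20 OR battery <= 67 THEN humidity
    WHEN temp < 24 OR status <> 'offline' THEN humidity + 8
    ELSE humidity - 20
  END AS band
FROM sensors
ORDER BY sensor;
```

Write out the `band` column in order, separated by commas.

sensor=B: temp < 2 → 16
sensor=C: temp < 16 OR humidity <= 72 → -9
sensor=D: temp < 2 → 45
sensor=H: temp < 16 OR humidity <= 72 → -9
sensor=J: temp < 16 OR humidity <= 72 → -7
sensor=K: temp < 2 → 65
sensor=M: temp < 20 OR battery <= 67 → 81
sensor=N: temp < 16 OR humidity <= 72 → -14
sensor=Q: temp < 16 OR humidity <= 72 → -2
sensor=S: temp < 16 OR humidity <= 72 → -16
sensor=V: temp < 16 OR humidity <= 72 → 17
sensor=W: temp < 2 → 44
sensor=Y: temp < 24 OR status <> 'offline' → 92
sensor=Z: temp < 2 → 98

16, -9, 45, -9, -7, 65, 81, -14, -2, -16, 17, 44, 92, 98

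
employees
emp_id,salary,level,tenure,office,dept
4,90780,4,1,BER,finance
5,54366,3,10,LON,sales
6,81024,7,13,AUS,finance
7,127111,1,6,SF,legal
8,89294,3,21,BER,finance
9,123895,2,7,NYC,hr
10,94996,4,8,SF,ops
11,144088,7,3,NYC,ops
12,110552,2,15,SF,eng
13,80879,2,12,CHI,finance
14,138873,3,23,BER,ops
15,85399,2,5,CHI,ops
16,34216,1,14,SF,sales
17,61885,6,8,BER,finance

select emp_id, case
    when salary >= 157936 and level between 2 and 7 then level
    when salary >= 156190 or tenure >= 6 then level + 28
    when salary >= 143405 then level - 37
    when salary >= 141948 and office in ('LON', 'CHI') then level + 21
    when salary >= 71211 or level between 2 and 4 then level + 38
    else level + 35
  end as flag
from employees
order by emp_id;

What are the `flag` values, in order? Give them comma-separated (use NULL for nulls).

42, 31, 35, 29, 31, 30, 32, -30, 30, 30, 31, 40, 29, 34

emp_id=4: salary >= 71211 or level between 2 and 4 → 42
emp_id=5: salary >= 156190 or tenure >= 6 → 31
emp_id=6: salary >= 156190 or tenure >= 6 → 35
emp_id=7: salary >= 156190 or tenure >= 6 → 29
emp_id=8: salary >= 156190 or tenure >= 6 → 31
emp_id=9: salary >= 156190 or tenure >= 6 → 30
emp_id=10: salary >= 156190 or tenure >= 6 → 32
emp_id=11: salary >= 143405 → -30
emp_id=12: salary >= 156190 or tenure >= 6 → 30
emp_id=13: salary >= 156190 or tenure >= 6 → 30
emp_id=14: salary >= 156190 or tenure >= 6 → 31
emp_id=15: salary >= 71211 or level between 2 and 4 → 40
emp_id=16: salary >= 156190 or tenure >= 6 → 29
emp_id=17: salary >= 156190 or tenure >= 6 → 34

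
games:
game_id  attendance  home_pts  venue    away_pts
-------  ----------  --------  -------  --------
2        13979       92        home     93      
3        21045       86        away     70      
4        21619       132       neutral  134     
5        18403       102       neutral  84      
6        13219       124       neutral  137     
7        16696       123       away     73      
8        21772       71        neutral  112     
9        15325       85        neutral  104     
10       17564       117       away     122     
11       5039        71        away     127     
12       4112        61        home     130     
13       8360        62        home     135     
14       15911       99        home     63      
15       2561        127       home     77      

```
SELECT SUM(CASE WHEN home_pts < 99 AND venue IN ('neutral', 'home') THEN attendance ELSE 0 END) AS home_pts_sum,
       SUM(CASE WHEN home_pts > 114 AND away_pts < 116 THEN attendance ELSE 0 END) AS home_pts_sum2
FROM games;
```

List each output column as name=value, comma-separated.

[home_pts_sum: home_pts < 99 AND venue IN ('neutral', 'home')]
game_id=2: ✓ → 13979
game_id=3: ✗
game_id=4: ✗
game_id=5: ✗
game_id=6: ✗
game_id=7: ✗
game_id=8: ✓ → 21772
game_id=9: ✓ → 15325
game_id=10: ✗
game_id=11: ✗
game_id=12: ✓ → 4112
game_id=13: ✓ → 8360
game_id=14: ✗
game_id=15: ✗
home_pts_sum = 13979 + 21772 + 15325 + 4112 + 8360 = 63548
—
[home_pts_sum2: home_pts > 114 AND away_pts < 116]
game_id=2: ✗
game_id=3: ✗
game_id=4: ✗
game_id=5: ✗
game_id=6: ✗
game_id=7: ✓ → 16696
game_id=8: ✗
game_id=9: ✗
game_id=10: ✗
game_id=11: ✗
game_id=12: ✗
game_id=13: ✗
game_id=14: ✗
game_id=15: ✓ → 2561
home_pts_sum2 = 16696 + 2561 = 19257

home_pts_sum=63548, home_pts_sum2=19257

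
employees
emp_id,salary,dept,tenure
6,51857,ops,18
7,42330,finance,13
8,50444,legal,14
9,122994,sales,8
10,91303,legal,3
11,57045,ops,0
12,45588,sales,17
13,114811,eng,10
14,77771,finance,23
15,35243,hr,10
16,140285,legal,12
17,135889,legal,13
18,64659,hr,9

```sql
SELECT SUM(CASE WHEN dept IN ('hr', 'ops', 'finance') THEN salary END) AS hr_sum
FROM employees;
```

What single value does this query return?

emp_id=6: ✓ → 51857
emp_id=7: ✓ → 42330
emp_id=8: ✗
emp_id=9: ✗
emp_id=10: ✗
emp_id=11: ✓ → 57045
emp_id=12: ✗
emp_id=13: ✗
emp_id=14: ✓ → 77771
emp_id=15: ✓ → 35243
emp_id=16: ✗
emp_id=17: ✗
emp_id=18: ✓ → 64659
hr_sum = 51857 + 42330 + 57045 + 77771 + 35243 + 64659 = 328905

328905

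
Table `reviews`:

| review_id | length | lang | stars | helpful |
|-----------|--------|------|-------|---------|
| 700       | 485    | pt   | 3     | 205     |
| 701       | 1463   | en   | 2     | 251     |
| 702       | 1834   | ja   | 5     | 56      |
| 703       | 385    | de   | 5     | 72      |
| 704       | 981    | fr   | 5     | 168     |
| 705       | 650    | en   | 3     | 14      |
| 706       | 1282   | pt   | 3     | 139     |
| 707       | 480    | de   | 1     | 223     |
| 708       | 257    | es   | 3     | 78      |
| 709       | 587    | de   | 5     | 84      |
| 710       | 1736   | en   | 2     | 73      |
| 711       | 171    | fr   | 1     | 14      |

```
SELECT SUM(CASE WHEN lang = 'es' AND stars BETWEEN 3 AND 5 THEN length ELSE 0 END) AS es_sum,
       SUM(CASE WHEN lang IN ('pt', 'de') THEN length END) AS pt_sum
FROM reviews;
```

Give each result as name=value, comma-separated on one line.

[es_sum: lang = 'es' AND stars BETWEEN 3 AND 5]
review_id=700: ✗
review_id=701: ✗
review_id=702: ✗
review_id=703: ✗
review_id=704: ✗
review_id=705: ✗
review_id=706: ✗
review_id=707: ✗
review_id=708: ✓ → 257
review_id=709: ✗
review_id=710: ✗
review_id=711: ✗
es_sum = 257
—
[pt_sum: lang IN ('pt', 'de')]
review_id=700: ✓ → 485
review_id=701: ✗
review_id=702: ✗
review_id=703: ✓ → 385
review_id=704: ✗
review_id=705: ✗
review_id=706: ✓ → 1282
review_id=707: ✓ → 480
review_id=708: ✗
review_id=709: ✓ → 587
review_id=710: ✗
review_id=711: ✗
pt_sum = 485 + 385 + 1282 + 480 + 587 = 3219

es_sum=257, pt_sum=3219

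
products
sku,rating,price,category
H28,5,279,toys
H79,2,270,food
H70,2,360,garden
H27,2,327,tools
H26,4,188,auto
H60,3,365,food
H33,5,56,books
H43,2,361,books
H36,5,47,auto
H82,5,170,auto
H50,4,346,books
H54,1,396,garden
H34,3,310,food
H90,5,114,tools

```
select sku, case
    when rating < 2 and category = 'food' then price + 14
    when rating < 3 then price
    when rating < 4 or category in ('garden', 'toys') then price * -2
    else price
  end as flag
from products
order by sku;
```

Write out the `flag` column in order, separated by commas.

188, 327, -558, 56, -620, 47, 361, 346, 396, -730, 360, 270, 170, 114

sku=H26: ELSE → 188
sku=H27: rating < 3 → 327
sku=H28: rating < 4 or category in ('garden', 'toys') → -558
sku=H33: ELSE → 56
sku=H34: rating < 4 or category in ('garden', 'toys') → -620
sku=H36: ELSE → 47
sku=H43: rating < 3 → 361
sku=H50: ELSE → 346
sku=H54: rating < 3 → 396
sku=H60: rating < 4 or category in ('garden', 'toys') → -730
sku=H70: rating < 3 → 360
sku=H79: rating < 3 → 270
sku=H82: ELSE → 170
sku=H90: ELSE → 114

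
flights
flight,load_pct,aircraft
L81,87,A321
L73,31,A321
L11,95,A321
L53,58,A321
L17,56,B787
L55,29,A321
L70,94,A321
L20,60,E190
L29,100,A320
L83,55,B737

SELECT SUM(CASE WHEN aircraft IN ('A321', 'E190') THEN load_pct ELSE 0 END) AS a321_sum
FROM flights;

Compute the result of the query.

454

flight=L81: ✓ → 87
flight=L73: ✓ → 31
flight=L11: ✓ → 95
flight=L53: ✓ → 58
flight=L17: ✗
flight=L55: ✓ → 29
flight=L70: ✓ → 94
flight=L20: ✓ → 60
flight=L29: ✗
flight=L83: ✗
a321_sum = 87 + 31 + 95 + 58 + 29 + 94 + 60 = 454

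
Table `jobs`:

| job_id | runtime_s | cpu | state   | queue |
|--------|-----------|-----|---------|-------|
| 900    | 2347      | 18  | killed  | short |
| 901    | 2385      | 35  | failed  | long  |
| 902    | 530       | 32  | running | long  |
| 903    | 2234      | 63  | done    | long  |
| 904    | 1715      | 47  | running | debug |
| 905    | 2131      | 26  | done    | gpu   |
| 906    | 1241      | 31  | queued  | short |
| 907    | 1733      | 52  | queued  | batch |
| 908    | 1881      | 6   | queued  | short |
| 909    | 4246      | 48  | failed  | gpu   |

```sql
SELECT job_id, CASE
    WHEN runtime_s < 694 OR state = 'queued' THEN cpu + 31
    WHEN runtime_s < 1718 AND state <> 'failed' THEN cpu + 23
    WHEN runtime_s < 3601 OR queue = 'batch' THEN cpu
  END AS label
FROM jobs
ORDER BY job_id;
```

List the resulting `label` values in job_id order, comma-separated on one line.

18, 35, 63, 63, 70, 26, 62, 83, 37, NULL

job_id=900: runtime_s < 3601 OR queue = 'batch' → 18
job_id=901: runtime_s < 3601 OR queue = 'batch' → 35
job_id=902: runtime_s < 694 OR state = 'queued' → 63
job_id=903: runtime_s < 3601 OR queue = 'batch' → 63
job_id=904: runtime_s < 1718 AND state <> 'failed' → 70
job_id=905: runtime_s < 3601 OR queue = 'batch' → 26
job_id=906: runtime_s < 694 OR state = 'queued' → 62
job_id=907: runtime_s < 694 OR state = 'queued' → 83
job_id=908: runtime_s < 694 OR state = 'queued' → 37
job_id=909: (no match → NULL) → NULL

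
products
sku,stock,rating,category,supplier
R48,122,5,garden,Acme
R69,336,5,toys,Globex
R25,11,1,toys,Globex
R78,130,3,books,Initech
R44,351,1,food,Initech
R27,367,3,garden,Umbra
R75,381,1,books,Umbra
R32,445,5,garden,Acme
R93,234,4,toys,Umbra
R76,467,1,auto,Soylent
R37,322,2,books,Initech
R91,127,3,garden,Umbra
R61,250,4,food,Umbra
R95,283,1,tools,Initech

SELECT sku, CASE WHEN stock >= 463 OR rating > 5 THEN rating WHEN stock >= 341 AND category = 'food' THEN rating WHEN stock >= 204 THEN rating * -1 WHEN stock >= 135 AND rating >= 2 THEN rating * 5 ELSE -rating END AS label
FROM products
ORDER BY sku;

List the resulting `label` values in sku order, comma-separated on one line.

-1, -3, -5, -2, 1, -5, -4, -5, -1, 1, -3, -3, -4, -1

sku=R25: ELSE → -1
sku=R27: stock >= 204 → -3
sku=R32: stock >= 204 → -5
sku=R37: stock >= 204 → -2
sku=R44: stock >= 341 AND category = 'food' → 1
sku=R48: ELSE → -5
sku=R61: stock >= 204 → -4
sku=R69: stock >= 204 → -5
sku=R75: stock >= 204 → -1
sku=R76: stock >= 463 OR rating > 5 → 1
sku=R78: ELSE → -3
sku=R91: ELSE → -3
sku=R93: stock >= 204 → -4
sku=R95: stock >= 204 → -1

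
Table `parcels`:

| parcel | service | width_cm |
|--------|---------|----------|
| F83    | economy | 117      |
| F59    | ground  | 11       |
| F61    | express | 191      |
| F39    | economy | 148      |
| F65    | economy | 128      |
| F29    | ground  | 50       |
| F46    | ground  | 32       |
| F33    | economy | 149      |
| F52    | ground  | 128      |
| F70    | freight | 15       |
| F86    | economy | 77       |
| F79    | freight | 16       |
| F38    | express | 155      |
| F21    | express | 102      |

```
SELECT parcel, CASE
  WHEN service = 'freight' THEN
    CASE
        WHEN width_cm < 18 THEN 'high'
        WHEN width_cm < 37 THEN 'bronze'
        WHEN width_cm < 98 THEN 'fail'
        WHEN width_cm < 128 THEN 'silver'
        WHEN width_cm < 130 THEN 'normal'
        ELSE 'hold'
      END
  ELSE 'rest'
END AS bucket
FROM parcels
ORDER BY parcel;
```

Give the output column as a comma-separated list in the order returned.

parcel=F21: service='express' → outer ELSE → rest
parcel=F29: service='ground' → outer ELSE → rest
parcel=F33: service='economy' → outer ELSE → rest
parcel=F38: service='express' → outer ELSE → rest
parcel=F39: service='economy' → outer ELSE → rest
parcel=F46: service='ground' → outer ELSE → rest
parcel=F52: service='ground' → outer ELSE → rest
parcel=F59: service='ground' → outer ELSE → rest
parcel=F61: service='express' → outer ELSE → rest
parcel=F65: service='economy' → outer ELSE → rest
parcel=F70: service='freight' → inner[width_cm < 18] → high
parcel=F79: service='freight' → inner[width_cm < 18] → high
parcel=F83: service='economy' → outer ELSE → rest
parcel=F86: service='economy' → outer ELSE → rest

rest, rest, rest, rest, rest, rest, rest, rest, rest, rest, high, high, rest, rest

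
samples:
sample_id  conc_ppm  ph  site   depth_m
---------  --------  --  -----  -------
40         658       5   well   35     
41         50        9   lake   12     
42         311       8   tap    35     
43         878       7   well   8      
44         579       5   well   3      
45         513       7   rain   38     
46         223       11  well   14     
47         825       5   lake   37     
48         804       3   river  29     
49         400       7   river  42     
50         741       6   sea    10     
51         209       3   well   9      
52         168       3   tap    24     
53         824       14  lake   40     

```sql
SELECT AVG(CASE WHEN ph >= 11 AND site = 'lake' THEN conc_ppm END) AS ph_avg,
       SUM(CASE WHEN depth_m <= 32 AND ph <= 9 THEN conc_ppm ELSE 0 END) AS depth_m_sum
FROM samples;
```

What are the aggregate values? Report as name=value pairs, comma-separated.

[ph_avg: ph >= 11 AND site = 'lake']
sample_id=40: ✗
sample_id=41: ✗
sample_id=42: ✗
sample_id=43: ✗
sample_id=44: ✗
sample_id=45: ✗
sample_id=46: ✗
sample_id=47: ✗
sample_id=48: ✗
sample_id=49: ✗
sample_id=50: ✗
sample_id=51: ✗
sample_id=52: ✗
sample_id=53: ✓ → 824
ph_avg = 824
—
[depth_m_sum: depth_m <= 32 AND ph <= 9]
sample_id=40: ✗
sample_id=41: ✓ → 50
sample_id=42: ✗
sample_id=43: ✓ → 878
sample_id=44: ✓ → 579
sample_id=45: ✗
sample_id=46: ✗
sample_id=47: ✗
sample_id=48: ✓ → 804
sample_id=49: ✗
sample_id=50: ✓ → 741
sample_id=51: ✓ → 209
sample_id=52: ✓ → 168
sample_id=53: ✗
depth_m_sum = 50 + 878 + 579 + 804 + 741 + 209 + 168 = 3429

ph_avg=824, depth_m_sum=3429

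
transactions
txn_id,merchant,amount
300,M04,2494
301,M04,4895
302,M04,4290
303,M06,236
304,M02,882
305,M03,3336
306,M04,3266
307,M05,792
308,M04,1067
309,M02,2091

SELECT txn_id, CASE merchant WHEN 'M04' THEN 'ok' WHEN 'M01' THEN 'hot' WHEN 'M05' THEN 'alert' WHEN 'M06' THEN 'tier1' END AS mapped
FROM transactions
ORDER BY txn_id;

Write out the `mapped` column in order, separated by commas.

txn_id=300: merchant='M04' → ok
txn_id=301: merchant='M04' → ok
txn_id=302: merchant='M04' → ok
txn_id=303: merchant='M06' → tier1
txn_id=304: (no match → NULL) → NULL
txn_id=305: (no match → NULL) → NULL
txn_id=306: merchant='M04' → ok
txn_id=307: merchant='M05' → alert
txn_id=308: merchant='M04' → ok
txn_id=309: (no match → NULL) → NULL

ok, ok, ok, tier1, NULL, NULL, ok, alert, ok, NULL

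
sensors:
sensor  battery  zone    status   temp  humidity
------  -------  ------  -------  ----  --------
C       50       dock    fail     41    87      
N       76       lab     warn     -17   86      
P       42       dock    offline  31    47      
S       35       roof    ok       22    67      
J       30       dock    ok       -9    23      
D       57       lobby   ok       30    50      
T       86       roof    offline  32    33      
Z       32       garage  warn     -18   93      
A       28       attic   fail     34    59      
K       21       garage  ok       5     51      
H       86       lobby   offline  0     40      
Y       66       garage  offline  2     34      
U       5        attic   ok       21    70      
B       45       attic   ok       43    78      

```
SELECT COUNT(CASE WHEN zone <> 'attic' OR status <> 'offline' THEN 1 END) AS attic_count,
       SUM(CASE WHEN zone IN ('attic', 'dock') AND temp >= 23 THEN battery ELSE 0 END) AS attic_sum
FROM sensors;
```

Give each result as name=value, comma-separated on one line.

attic_count=14, attic_sum=165

[attic_count: zone <> 'attic' OR status <> 'offline']
sensor=C: ✓ → 1
sensor=N: ✓ → 1
sensor=P: ✓ → 1
sensor=S: ✓ → 1
sensor=J: ✓ → 1
sensor=D: ✓ → 1
sensor=T: ✓ → 1
sensor=Z: ✓ → 1
sensor=A: ✓ → 1
sensor=K: ✓ → 1
sensor=H: ✓ → 1
sensor=Y: ✓ → 1
sensor=U: ✓ → 1
sensor=B: ✓ → 1
attic_count = COUNT(1, 1, 1, 1, 1, 1, 1, 1, 1, 1, 1, 1, 1, 1) = 14
—
[attic_sum: zone IN ('attic', 'dock') AND temp >= 23]
sensor=C: ✓ → 50
sensor=N: ✗
sensor=P: ✓ → 42
sensor=S: ✗
sensor=J: ✗
sensor=D: ✗
sensor=T: ✗
sensor=Z: ✗
sensor=A: ✓ → 28
sensor=K: ✗
sensor=H: ✗
sensor=Y: ✗
sensor=U: ✗
sensor=B: ✓ → 45
attic_sum = 50 + 42 + 28 + 45 = 165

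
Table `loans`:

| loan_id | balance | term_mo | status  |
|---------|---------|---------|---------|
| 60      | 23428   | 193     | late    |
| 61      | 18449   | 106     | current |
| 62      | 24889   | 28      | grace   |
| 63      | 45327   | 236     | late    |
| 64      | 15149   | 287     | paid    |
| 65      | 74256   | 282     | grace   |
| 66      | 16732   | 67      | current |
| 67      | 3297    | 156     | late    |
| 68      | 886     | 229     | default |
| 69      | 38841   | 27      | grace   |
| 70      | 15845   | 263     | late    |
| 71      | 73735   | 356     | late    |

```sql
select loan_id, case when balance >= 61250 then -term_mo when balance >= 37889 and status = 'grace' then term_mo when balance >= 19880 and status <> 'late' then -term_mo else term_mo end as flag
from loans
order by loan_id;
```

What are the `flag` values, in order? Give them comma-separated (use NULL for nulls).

193, 106, -28, 236, 287, -282, 67, 156, 229, 27, 263, -356

loan_id=60: ELSE → 193
loan_id=61: ELSE → 106
loan_id=62: balance >= 19880 and status <> 'late' → -28
loan_id=63: ELSE → 236
loan_id=64: ELSE → 287
loan_id=65: balance >= 61250 → -282
loan_id=66: ELSE → 67
loan_id=67: ELSE → 156
loan_id=68: ELSE → 229
loan_id=69: balance >= 37889 and status = 'grace' → 27
loan_id=70: ELSE → 263
loan_id=71: balance >= 61250 → -356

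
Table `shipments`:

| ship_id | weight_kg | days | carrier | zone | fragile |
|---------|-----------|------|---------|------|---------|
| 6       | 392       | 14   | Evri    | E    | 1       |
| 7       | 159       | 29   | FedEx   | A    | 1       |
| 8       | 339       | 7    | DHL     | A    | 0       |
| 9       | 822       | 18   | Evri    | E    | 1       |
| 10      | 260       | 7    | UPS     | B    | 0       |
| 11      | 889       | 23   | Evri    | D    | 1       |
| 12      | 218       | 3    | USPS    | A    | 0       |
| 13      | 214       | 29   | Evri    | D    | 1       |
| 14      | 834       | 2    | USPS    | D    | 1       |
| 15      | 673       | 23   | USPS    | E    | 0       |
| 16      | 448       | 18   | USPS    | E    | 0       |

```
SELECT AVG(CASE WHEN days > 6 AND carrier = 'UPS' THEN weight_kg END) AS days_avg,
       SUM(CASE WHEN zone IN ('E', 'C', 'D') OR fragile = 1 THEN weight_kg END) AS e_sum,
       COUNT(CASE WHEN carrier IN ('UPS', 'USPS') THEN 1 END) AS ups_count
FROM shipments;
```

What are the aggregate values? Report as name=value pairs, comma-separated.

days_avg=260, e_sum=4431, ups_count=5

[days_avg: days > 6 AND carrier = 'UPS']
ship_id=6: ✗
ship_id=7: ✗
ship_id=8: ✗
ship_id=9: ✗
ship_id=10: ✓ → 260
ship_id=11: ✗
ship_id=12: ✗
ship_id=13: ✗
ship_id=14: ✗
ship_id=15: ✗
ship_id=16: ✗
days_avg = 260
—
[e_sum: zone IN ('E', 'C', 'D') OR fragile = 1]
ship_id=6: ✓ → 392
ship_id=7: ✓ → 159
ship_id=8: ✗
ship_id=9: ✓ → 822
ship_id=10: ✗
ship_id=11: ✓ → 889
ship_id=12: ✗
ship_id=13: ✓ → 214
ship_id=14: ✓ → 834
ship_id=15: ✓ → 673
ship_id=16: ✓ → 448
e_sum = 392 + 159 + 822 + 889 + 214 + 834 + 673 + 448 = 4431
—
[ups_count: carrier IN ('UPS', 'USPS')]
ship_id=6: ✗
ship_id=7: ✗
ship_id=8: ✗
ship_id=9: ✗
ship_id=10: ✓ → 1
ship_id=11: ✗
ship_id=12: ✓ → 1
ship_id=13: ✗
ship_id=14: ✓ → 1
ship_id=15: ✓ → 1
ship_id=16: ✓ → 1
ups_count = COUNT(1, 1, 1, 1, 1) = 5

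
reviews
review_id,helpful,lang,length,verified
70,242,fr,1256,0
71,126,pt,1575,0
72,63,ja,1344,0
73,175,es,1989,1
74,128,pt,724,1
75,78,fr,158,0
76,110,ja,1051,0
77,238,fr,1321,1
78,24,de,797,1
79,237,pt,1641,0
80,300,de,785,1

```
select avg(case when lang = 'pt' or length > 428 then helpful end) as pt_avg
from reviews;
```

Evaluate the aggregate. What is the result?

164.3

review_id=70: ✓ → 242
review_id=71: ✓ → 126
review_id=72: ✓ → 63
review_id=73: ✓ → 175
review_id=74: ✓ → 128
review_id=75: ✗
review_id=76: ✓ → 110
review_id=77: ✓ → 238
review_id=78: ✓ → 24
review_id=79: ✓ → 237
review_id=80: ✓ → 300
pt_avg = (242 + 126 + 63 + 175 + 128 + 110 + 238 + 24 + 237 + 300) / 10 = 164.3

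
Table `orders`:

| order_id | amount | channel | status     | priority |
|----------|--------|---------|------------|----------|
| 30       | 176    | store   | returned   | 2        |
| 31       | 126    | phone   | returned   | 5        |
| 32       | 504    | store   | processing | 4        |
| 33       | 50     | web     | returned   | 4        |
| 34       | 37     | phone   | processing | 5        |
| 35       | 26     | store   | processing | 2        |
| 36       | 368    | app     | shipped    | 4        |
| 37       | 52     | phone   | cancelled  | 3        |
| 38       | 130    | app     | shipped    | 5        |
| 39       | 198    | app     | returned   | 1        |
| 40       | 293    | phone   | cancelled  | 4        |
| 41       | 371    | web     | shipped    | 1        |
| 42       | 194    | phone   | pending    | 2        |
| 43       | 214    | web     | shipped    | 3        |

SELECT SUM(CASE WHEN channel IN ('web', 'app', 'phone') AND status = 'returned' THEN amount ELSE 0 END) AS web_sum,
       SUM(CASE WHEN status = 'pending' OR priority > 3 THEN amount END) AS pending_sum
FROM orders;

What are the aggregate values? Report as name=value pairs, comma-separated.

web_sum=374, pending_sum=1702

[web_sum: channel IN ('web', 'app', 'phone') AND status = 'returned']
order_id=30: ✗
order_id=31: ✓ → 126
order_id=32: ✗
order_id=33: ✓ → 50
order_id=34: ✗
order_id=35: ✗
order_id=36: ✗
order_id=37: ✗
order_id=38: ✗
order_id=39: ✓ → 198
order_id=40: ✗
order_id=41: ✗
order_id=42: ✗
order_id=43: ✗
web_sum = 126 + 50 + 198 = 374
—
[pending_sum: status = 'pending' OR priority > 3]
order_id=30: ✗
order_id=31: ✓ → 126
order_id=32: ✓ → 504
order_id=33: ✓ → 50
order_id=34: ✓ → 37
order_id=35: ✗
order_id=36: ✓ → 368
order_id=37: ✗
order_id=38: ✓ → 130
order_id=39: ✗
order_id=40: ✓ → 293
order_id=41: ✗
order_id=42: ✓ → 194
order_id=43: ✗
pending_sum = 126 + 504 + 50 + 37 + 368 + 130 + 293 + 194 = 1702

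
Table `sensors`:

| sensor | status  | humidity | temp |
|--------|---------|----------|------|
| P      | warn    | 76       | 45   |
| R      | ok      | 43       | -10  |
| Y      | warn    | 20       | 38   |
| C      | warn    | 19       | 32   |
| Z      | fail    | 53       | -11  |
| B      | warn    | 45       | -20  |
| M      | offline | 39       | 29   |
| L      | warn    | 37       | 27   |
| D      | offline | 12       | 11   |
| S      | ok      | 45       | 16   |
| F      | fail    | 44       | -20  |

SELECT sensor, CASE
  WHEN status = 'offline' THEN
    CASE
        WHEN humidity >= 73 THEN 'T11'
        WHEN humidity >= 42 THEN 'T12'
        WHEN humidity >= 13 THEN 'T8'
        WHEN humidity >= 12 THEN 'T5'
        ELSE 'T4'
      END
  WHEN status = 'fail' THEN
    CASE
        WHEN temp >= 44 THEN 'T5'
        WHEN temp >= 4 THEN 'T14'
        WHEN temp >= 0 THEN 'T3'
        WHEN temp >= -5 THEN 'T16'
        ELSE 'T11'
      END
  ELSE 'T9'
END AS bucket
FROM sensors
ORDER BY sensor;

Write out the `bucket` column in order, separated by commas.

T9, T9, T5, T11, T9, T8, T9, T9, T9, T9, T11

sensor=B: status='warn' → outer ELSE → T9
sensor=C: status='warn' → outer ELSE → T9
sensor=D: status='offline' → inner[humidity >= 12] → T5
sensor=F: status='fail' → inner[ELSE] → T11
sensor=L: status='warn' → outer ELSE → T9
sensor=M: status='offline' → inner[humidity >= 13] → T8
sensor=P: status='warn' → outer ELSE → T9
sensor=R: status='ok' → outer ELSE → T9
sensor=S: status='ok' → outer ELSE → T9
sensor=Y: status='warn' → outer ELSE → T9
sensor=Z: status='fail' → inner[ELSE] → T11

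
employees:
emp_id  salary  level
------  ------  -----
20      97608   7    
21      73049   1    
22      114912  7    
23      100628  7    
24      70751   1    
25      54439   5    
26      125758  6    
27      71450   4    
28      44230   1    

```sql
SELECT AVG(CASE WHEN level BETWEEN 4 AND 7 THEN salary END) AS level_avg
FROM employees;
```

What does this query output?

94132.5

emp_id=20: ✓ → 97608
emp_id=21: ✗
emp_id=22: ✓ → 114912
emp_id=23: ✓ → 100628
emp_id=24: ✗
emp_id=25: ✓ → 54439
emp_id=26: ✓ → 125758
emp_id=27: ✓ → 71450
emp_id=28: ✗
level_avg = (97608 + 114912 + 100628 + 54439 + 125758 + 71450) / 6 = 94132.5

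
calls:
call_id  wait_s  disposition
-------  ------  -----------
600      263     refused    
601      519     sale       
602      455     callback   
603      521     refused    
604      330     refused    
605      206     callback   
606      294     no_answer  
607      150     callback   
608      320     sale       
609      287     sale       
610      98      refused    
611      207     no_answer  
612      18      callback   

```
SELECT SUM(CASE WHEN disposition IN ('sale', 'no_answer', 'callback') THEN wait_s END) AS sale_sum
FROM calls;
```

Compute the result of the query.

call_id=600: ✗
call_id=601: ✓ → 519
call_id=602: ✓ → 455
call_id=603: ✗
call_id=604: ✗
call_id=605: ✓ → 206
call_id=606: ✓ → 294
call_id=607: ✓ → 150
call_id=608: ✓ → 320
call_id=609: ✓ → 287
call_id=610: ✗
call_id=611: ✓ → 207
call_id=612: ✓ → 18
sale_sum = 519 + 455 + 206 + 294 + 150 + 320 + 287 + 207 + 18 = 2456

2456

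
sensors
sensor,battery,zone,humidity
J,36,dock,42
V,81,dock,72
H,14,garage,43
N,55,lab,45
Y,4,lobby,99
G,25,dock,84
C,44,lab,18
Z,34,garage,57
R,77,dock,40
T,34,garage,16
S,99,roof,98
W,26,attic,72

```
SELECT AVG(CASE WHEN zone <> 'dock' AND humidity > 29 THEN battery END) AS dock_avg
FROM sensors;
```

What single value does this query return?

sensor=J: ✗
sensor=V: ✗
sensor=H: ✓ → 14
sensor=N: ✓ → 55
sensor=Y: ✓ → 4
sensor=G: ✗
sensor=C: ✗
sensor=Z: ✓ → 34
sensor=R: ✗
sensor=T: ✗
sensor=S: ✓ → 99
sensor=W: ✓ → 26
dock_avg = (14 + 55 + 4 + 34 + 99 + 26) / 6 = 38.6666666667

38.6666666667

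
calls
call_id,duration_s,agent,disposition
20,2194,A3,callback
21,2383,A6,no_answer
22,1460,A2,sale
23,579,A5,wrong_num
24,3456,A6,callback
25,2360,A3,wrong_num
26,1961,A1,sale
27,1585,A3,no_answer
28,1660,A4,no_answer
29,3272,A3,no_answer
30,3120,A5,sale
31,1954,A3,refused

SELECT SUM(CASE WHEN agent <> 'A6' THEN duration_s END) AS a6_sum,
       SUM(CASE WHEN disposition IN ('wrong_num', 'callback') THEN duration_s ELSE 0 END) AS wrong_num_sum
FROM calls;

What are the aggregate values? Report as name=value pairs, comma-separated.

a6_sum=20145, wrong_num_sum=8589

[a6_sum: agent <> 'A6']
call_id=20: ✓ → 2194
call_id=21: ✗
call_id=22: ✓ → 1460
call_id=23: ✓ → 579
call_id=24: ✗
call_id=25: ✓ → 2360
call_id=26: ✓ → 1961
call_id=27: ✓ → 1585
call_id=28: ✓ → 1660
call_id=29: ✓ → 3272
call_id=30: ✓ → 3120
call_id=31: ✓ → 1954
a6_sum = 2194 + 1460 + 579 + 2360 + 1961 + 1585 + 1660 + 3272 + 3120 + 1954 = 20145
—
[wrong_num_sum: disposition IN ('wrong_num', 'callback')]
call_id=20: ✓ → 2194
call_id=21: ✗
call_id=22: ✗
call_id=23: ✓ → 579
call_id=24: ✓ → 3456
call_id=25: ✓ → 2360
call_id=26: ✗
call_id=27: ✗
call_id=28: ✗
call_id=29: ✗
call_id=30: ✗
call_id=31: ✗
wrong_num_sum = 2194 + 579 + 3456 + 2360 = 8589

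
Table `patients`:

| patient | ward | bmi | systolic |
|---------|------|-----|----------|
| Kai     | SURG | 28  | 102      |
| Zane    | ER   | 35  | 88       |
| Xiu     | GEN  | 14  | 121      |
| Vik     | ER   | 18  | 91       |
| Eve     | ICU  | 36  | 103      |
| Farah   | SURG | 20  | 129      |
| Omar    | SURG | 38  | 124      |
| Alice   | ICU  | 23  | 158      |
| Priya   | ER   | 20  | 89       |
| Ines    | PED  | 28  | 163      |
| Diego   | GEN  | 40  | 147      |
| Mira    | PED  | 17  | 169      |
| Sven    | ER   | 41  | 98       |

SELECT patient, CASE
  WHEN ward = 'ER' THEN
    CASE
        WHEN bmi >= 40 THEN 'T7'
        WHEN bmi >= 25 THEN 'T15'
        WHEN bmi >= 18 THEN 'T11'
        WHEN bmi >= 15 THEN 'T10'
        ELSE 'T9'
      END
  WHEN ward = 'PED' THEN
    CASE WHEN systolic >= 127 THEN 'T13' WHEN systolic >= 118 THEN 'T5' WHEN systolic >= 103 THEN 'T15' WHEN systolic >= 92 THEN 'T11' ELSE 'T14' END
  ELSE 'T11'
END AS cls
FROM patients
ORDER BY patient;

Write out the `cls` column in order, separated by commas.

T11, T11, T11, T11, T13, T11, T13, T11, T11, T7, T11, T11, T15

patient=Alice: ward='ICU' → outer ELSE → T11
patient=Diego: ward='GEN' → outer ELSE → T11
patient=Eve: ward='ICU' → outer ELSE → T11
patient=Farah: ward='SURG' → outer ELSE → T11
patient=Ines: ward='PED' → inner[systolic >= 127] → T13
patient=Kai: ward='SURG' → outer ELSE → T11
patient=Mira: ward='PED' → inner[systolic >= 127] → T13
patient=Omar: ward='SURG' → outer ELSE → T11
patient=Priya: ward='ER' → inner[bmi >= 18] → T11
patient=Sven: ward='ER' → inner[bmi >= 40] → T7
patient=Vik: ward='ER' → inner[bmi >= 18] → T11
patient=Xiu: ward='GEN' → outer ELSE → T11
patient=Zane: ward='ER' → inner[bmi >= 25] → T15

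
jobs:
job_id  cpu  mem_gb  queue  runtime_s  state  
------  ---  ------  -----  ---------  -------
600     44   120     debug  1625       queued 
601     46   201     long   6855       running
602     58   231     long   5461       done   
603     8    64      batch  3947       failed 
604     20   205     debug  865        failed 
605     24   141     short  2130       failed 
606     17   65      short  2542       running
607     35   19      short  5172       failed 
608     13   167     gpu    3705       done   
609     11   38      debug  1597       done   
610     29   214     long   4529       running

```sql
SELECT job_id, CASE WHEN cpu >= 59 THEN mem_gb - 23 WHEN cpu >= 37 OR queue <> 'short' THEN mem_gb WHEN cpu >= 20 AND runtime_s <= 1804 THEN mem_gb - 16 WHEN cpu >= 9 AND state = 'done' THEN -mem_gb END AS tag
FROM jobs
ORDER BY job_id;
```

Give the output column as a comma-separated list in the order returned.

job_id=600: cpu >= 37 OR queue <> 'short' → 120
job_id=601: cpu >= 37 OR queue <> 'short' → 201
job_id=602: cpu >= 37 OR queue <> 'short' → 231
job_id=603: cpu >= 37 OR queue <> 'short' → 64
job_id=604: cpu >= 37 OR queue <> 'short' → 205
job_id=605: (no match → NULL) → NULL
job_id=606: (no match → NULL) → NULL
job_id=607: (no match → NULL) → NULL
job_id=608: cpu >= 37 OR queue <> 'short' → 167
job_id=609: cpu >= 37 OR queue <> 'short' → 38
job_id=610: cpu >= 37 OR queue <> 'short' → 214

120, 201, 231, 64, 205, NULL, NULL, NULL, 167, 38, 214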